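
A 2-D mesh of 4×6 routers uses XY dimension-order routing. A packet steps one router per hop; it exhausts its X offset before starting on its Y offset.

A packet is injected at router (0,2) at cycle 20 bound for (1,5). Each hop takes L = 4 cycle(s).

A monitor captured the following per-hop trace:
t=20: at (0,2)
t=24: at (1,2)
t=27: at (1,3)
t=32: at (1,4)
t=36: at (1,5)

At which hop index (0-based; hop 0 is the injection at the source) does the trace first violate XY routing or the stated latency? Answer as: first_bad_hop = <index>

check 1→ d=(1,0) cyc+4: ok
check 2→ d=(0,1) cyc+3: BAD: Δcyc=3≠L

first_bad_hop = 2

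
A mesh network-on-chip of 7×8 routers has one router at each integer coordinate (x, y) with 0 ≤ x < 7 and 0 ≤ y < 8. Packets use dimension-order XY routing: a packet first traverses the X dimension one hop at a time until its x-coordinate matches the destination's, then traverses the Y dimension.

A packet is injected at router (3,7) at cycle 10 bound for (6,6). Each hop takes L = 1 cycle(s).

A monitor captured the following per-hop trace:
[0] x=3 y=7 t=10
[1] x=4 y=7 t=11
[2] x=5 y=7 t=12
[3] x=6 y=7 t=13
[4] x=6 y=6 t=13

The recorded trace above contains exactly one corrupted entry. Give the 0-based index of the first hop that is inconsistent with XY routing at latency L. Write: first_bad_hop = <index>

first_bad_hop = 4

[1] (+1,+0) / 1c ⇒ ok
[2] (+1,+0) / 1c ⇒ ok
[3] (+1,+0) / 1c ⇒ ok
[4] (+0,-1) / 0c ⇒ BAD: Δcyc=0≠L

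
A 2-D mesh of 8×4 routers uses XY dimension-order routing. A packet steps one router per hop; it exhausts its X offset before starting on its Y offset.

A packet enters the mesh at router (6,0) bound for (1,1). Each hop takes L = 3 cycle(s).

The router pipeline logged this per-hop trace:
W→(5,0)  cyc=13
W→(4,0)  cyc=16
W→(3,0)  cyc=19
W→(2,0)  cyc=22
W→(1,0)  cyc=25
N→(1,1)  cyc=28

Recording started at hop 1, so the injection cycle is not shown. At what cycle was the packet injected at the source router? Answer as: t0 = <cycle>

cyc[1] = 13 and cyc[k] = t0 + k·L for every k.
Therefore t0 = 13 − L = 10.

t0 = 10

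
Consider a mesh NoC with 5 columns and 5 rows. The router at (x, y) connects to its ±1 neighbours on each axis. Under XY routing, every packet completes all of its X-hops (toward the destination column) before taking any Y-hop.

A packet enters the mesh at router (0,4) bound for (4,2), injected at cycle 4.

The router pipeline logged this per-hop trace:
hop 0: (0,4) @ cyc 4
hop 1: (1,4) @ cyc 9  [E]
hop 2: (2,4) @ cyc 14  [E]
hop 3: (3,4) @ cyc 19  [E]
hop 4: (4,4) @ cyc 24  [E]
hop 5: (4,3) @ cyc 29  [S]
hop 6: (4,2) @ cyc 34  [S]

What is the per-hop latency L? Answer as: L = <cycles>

Δcyc across hop 0→1: 9 − 4 = 5.
Each hop adds L, hence L = 5.

L = 5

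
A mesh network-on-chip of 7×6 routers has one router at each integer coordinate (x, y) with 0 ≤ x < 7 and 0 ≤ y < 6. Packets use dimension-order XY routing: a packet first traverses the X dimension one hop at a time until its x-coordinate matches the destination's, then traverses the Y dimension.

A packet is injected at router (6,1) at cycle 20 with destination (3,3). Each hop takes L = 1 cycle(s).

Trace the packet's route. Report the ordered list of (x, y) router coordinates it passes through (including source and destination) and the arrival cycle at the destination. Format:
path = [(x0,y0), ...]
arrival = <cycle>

[0] x=6 y=1 t=20
[1] x=5 y=1 t=21 →W
[2] x=4 y=1 t=22 →W
[3] x=3 y=1 t=23 →W
[4] x=3 y=2 t=24 →N
[5] x=3 y=3 t=25 →N

path = [(6,1), (5,1), (4,1), (3,1), (3,2), (3,3)]
arrival = 25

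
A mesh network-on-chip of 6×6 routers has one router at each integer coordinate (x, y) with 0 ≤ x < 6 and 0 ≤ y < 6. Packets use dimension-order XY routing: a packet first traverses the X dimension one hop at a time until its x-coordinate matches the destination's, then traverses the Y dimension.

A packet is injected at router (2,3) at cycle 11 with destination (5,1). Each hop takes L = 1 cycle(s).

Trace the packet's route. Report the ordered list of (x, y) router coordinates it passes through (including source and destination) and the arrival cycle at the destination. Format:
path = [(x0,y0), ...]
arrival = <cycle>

#0 — 2,3 | c11
#1 — 3,3 | c12 | E
#2 — 4,3 | c13 | E
#3 — 5,3 | c14 | E
#4 — 5,2 | c15 | S
#5 — 5,1 | c16 | S

path = [(2,3), (3,3), (4,3), (5,3), (5,2), (5,1)]
arrival = 16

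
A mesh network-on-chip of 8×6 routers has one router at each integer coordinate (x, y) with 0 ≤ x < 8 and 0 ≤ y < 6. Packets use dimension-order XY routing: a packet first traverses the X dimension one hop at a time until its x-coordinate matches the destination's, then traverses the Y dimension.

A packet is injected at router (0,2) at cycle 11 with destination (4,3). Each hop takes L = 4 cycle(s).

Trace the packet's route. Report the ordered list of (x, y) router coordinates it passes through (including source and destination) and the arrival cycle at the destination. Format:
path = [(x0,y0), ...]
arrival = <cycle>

path = [(0,2), (1,2), (2,2), (3,2), (4,2), (4,3)]
arrival = 31

hop 0: (0,2) @ cyc 11
hop 1: (1,2) @ cyc 15  [E]
hop 2: (2,2) @ cyc 19  [E]
hop 3: (3,2) @ cyc 23  [E]
hop 4: (4,2) @ cyc 27  [E]
hop 5: (4,3) @ cyc 31  [N]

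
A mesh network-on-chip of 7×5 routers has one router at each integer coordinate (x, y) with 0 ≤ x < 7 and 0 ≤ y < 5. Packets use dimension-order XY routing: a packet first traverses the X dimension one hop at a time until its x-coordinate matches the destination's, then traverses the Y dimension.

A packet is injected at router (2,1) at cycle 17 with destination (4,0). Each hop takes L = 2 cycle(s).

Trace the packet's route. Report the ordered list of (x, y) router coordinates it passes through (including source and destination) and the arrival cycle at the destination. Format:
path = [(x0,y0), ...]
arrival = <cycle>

src (2,1)  cyc=17
E→(3,1)  cyc=19
E→(4,1)  cyc=21
S→(4,0)  cyc=23

path = [(2,1), (3,1), (4,1), (4,0)]
arrival = 23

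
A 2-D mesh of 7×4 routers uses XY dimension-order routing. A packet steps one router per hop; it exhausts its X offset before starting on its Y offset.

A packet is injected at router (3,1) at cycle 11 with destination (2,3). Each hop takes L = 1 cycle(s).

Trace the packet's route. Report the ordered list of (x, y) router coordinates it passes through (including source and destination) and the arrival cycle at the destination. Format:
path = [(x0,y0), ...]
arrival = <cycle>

path = [(3,1), (2,1), (2,2), (2,3)]
arrival = 14

src (3,1)  cyc=11
W→(2,1)  cyc=12
N→(2,2)  cyc=13
N→(2,3)  cyc=14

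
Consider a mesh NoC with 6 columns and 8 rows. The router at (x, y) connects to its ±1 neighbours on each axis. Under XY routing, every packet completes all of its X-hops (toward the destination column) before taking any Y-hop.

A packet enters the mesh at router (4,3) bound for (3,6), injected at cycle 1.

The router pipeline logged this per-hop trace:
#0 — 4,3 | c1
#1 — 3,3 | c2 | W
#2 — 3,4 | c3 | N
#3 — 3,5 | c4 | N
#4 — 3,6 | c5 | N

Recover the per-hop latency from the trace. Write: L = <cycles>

From hop 0 (1) to hop 1 (2): +1 cycles.
Per-hop latency L = Δcyc = 1.

L = 1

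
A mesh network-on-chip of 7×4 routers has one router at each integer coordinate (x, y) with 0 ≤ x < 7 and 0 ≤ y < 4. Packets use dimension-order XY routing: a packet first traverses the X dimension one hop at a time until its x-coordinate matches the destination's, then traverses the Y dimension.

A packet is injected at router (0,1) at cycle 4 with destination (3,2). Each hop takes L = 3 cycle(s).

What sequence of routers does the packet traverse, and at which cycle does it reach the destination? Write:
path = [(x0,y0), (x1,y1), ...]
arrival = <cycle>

path = [(0,1), (1,1), (2,1), (3,1), (3,2)]
arrival = 16

[0] x=0 y=1 t=4
[1] x=1 y=1 t=7 →E
[2] x=2 y=1 t=10 →E
[3] x=3 y=1 t=13 →E
[4] x=3 y=2 t=16 →N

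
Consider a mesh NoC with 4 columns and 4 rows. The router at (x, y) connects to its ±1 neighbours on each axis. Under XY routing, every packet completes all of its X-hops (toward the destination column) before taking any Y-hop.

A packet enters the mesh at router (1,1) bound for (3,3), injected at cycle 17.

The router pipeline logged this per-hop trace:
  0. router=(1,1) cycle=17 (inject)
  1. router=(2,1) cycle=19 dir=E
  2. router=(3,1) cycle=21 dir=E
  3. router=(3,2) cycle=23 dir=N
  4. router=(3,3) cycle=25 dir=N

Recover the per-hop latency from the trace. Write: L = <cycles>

From hop 0 (17) to hop 1 (19): +2 cycles.
One hop costs L cycles, so L = 2.

L = 2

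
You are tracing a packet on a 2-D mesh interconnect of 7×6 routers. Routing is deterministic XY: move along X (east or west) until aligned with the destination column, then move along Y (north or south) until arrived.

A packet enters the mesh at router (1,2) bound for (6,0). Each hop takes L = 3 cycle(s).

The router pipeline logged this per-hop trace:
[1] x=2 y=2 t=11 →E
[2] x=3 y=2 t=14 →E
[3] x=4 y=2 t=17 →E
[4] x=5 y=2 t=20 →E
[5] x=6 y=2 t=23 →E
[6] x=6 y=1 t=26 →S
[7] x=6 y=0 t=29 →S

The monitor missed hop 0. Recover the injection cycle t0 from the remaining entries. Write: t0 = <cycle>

t0 = 8

The first recorded entry is hop 1 at cycle 11.
t0 = cyc[1] − L = 11 − 3 = 8.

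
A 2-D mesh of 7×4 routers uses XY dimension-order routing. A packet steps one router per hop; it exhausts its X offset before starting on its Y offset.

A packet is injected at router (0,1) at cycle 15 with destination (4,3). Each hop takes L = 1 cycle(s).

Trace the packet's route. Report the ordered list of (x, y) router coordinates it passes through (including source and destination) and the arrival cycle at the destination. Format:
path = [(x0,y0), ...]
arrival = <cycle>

path = [(0,1), (1,1), (2,1), (3,1), (4,1), (4,2), (4,3)]
arrival = 21

  0. router=(0,1) cycle=15 (inject)
  1. router=(1,1) cycle=16 dir=E
  2. router=(2,1) cycle=17 dir=E
  3. router=(3,1) cycle=18 dir=E
  4. router=(4,1) cycle=19 dir=E
  5. router=(4,2) cycle=20 dir=N
  6. router=(4,3) cycle=21 dir=N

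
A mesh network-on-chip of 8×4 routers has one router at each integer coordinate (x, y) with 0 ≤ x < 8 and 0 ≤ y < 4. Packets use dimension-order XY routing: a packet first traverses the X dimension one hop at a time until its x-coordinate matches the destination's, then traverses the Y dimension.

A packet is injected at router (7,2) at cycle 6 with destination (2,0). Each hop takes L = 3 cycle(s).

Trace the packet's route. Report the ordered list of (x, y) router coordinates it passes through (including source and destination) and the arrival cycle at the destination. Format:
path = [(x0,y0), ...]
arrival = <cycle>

path = [(7,2), (6,2), (5,2), (4,2), (3,2), (2,2), (2,1), (2,0)]
arrival = 27

[0] x=7 y=2 t=6
[1] x=6 y=2 t=9 →W
[2] x=5 y=2 t=12 →W
[3] x=4 y=2 t=15 →W
[4] x=3 y=2 t=18 →W
[5] x=2 y=2 t=21 →W
[6] x=2 y=1 t=24 →S
[7] x=2 y=0 t=27 →S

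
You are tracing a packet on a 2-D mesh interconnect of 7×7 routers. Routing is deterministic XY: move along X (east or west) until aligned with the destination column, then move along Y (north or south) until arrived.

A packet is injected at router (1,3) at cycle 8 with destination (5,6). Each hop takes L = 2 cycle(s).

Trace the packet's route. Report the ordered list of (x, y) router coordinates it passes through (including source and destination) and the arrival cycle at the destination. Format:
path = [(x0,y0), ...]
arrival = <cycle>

path = [(1,3), (2,3), (3,3), (4,3), (5,3), (5,4), (5,5), (5,6)]
arrival = 22

src (1,3)  cyc=8
E→(2,3)  cyc=10
E→(3,3)  cyc=12
E→(4,3)  cyc=14
E→(5,3)  cyc=16
N→(5,4)  cyc=18
N→(5,5)  cyc=20
N→(5,6)  cyc=22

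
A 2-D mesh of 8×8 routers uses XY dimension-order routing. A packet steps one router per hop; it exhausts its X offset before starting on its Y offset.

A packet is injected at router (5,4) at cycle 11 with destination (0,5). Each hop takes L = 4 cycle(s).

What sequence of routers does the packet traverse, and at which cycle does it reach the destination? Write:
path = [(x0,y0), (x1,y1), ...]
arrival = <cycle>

path = [(5,4), (4,4), (3,4), (2,4), (1,4), (0,4), (0,5)]
arrival = 35

  0. router=(5,4) cycle=11 (inject)
  1. router=(4,4) cycle=15 dir=W
  2. router=(3,4) cycle=19 dir=W
  3. router=(2,4) cycle=23 dir=W
  4. router=(1,4) cycle=27 dir=W
  5. router=(0,4) cycle=31 dir=W
  6. router=(0,5) cycle=35 dir=N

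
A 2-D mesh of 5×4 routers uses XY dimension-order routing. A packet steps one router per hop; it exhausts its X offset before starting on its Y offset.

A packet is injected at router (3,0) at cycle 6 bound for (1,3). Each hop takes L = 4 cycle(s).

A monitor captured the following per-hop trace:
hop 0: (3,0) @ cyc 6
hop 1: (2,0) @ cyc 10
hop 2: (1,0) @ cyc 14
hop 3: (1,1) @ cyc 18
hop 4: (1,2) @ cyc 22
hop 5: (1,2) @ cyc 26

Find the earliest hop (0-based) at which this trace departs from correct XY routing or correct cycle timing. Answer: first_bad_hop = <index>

hop 1: step (-1,+0), +4 cyc — ok
hop 2: step (-1,+0), +4 cyc — ok
hop 3: step (+0,+1), +4 cyc — ok
hop 4: step (+0,+1), +4 cyc — ok
hop 5: step (+0,+0), +4 cyc — BAD: non-unit step

first_bad_hop = 5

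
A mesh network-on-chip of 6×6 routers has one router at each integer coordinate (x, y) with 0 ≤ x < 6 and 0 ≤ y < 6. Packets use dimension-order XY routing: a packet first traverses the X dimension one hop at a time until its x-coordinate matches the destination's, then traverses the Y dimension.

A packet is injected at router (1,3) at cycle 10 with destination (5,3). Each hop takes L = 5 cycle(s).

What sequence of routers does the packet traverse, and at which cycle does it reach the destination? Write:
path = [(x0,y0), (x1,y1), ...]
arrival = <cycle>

[0] x=1 y=3 t=10
[1] x=2 y=3 t=15 →E
[2] x=3 y=3 t=20 →E
[3] x=4 y=3 t=25 →E
[4] x=5 y=3 t=30 →E

path = [(1,3), (2,3), (3,3), (4,3), (5,3)]
arrival = 30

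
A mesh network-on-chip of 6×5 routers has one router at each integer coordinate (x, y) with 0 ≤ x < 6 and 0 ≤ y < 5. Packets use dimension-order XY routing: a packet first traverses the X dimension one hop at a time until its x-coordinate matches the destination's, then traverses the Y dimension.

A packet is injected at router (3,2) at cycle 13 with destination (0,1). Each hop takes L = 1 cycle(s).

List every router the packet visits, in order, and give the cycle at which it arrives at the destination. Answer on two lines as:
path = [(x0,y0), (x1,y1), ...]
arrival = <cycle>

path = [(3,2), (2,2), (1,2), (0,2), (0,1)]
arrival = 17

hop 0: (3,2) @ cyc 13
hop 1: (2,2) @ cyc 14  [W]
hop 2: (1,2) @ cyc 15  [W]
hop 3: (0,2) @ cyc 16  [W]
hop 4: (0,1) @ cyc 17  [S]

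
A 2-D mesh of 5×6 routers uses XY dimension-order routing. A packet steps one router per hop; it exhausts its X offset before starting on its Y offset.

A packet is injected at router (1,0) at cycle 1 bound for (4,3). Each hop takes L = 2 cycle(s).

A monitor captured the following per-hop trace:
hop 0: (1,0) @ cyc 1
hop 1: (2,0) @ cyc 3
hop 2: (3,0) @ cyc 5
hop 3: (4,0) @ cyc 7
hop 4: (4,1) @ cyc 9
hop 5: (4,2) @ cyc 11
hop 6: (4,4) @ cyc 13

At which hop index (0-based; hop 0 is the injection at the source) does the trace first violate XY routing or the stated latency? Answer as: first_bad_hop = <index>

first_bad_hop = 6

hop 1: step (+1,+0), +2 cyc — ok
hop 2: step (+1,+0), +2 cyc — ok
hop 3: step (+1,+0), +2 cyc — ok
hop 4: step (+0,+1), +2 cyc — ok
hop 5: step (+0,+1), +2 cyc — ok
hop 6: step (+0,+2), +2 cyc — BAD: non-unit step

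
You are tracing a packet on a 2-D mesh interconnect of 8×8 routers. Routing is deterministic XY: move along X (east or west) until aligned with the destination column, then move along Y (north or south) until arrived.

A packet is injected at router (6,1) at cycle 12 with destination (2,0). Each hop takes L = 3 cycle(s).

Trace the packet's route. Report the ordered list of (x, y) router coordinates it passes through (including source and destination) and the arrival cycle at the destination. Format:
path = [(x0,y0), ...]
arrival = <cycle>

path = [(6,1), (5,1), (4,1), (3,1), (2,1), (2,0)]
arrival = 27

  0. router=(6,1) cycle=12 (inject)
  1. router=(5,1) cycle=15 dir=W
  2. router=(4,1) cycle=18 dir=W
  3. router=(3,1) cycle=21 dir=W
  4. router=(2,1) cycle=24 dir=W
  5. router=(2,0) cycle=27 dir=S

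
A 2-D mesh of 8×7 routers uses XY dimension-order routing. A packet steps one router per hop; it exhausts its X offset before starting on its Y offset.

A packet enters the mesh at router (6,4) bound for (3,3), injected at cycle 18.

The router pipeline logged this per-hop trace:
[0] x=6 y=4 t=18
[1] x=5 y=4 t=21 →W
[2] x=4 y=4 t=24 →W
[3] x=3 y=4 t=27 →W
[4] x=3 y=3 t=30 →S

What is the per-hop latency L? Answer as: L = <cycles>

From hop 0 (18) to hop 1 (21): +3 cycles.
Each hop adds L, hence L = 3.

L = 3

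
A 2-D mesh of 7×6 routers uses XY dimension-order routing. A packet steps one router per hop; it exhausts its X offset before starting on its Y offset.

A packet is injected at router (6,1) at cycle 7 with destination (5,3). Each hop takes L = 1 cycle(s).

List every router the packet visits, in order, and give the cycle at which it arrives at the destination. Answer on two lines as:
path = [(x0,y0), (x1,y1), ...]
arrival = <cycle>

  0. router=(6,1) cycle=7 (inject)
  1. router=(5,1) cycle=8 dir=W
  2. router=(5,2) cycle=9 dir=N
  3. router=(5,3) cycle=10 dir=N

path = [(6,1), (5,1), (5,2), (5,3)]
arrival = 10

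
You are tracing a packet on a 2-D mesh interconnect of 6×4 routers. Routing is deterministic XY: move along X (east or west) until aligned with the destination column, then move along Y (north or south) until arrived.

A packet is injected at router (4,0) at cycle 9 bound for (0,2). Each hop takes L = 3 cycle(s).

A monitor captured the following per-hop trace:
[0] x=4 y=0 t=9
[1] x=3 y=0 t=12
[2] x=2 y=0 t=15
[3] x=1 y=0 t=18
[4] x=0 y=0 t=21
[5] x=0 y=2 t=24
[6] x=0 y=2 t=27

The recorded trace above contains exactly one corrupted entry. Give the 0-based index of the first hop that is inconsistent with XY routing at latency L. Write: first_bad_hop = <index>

hop 1: step (-1,+0), +3 cyc — ok
hop 2: step (-1,+0), +3 cyc — ok
hop 3: step (-1,+0), +3 cyc — ok
hop 4: step (-1,+0), +3 cyc — ok
hop 5: step (+0,+2), +3 cyc — BAD: non-unit step

first_bad_hop = 5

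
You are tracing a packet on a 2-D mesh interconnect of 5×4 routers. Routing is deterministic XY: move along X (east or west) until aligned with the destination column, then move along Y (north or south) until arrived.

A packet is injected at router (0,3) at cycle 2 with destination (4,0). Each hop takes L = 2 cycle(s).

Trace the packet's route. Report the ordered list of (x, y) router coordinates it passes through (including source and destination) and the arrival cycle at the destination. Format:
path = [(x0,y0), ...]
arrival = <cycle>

path = [(0,3), (1,3), (2,3), (3,3), (4,3), (4,2), (4,1), (4,0)]
arrival = 16

#0 — 0,3 | c2
#1 — 1,3 | c4 | E
#2 — 2,3 | c6 | E
#3 — 3,3 | c8 | E
#4 — 4,3 | c10 | E
#5 — 4,2 | c12 | S
#6 — 4,1 | c14 | S
#7 — 4,0 | c16 | S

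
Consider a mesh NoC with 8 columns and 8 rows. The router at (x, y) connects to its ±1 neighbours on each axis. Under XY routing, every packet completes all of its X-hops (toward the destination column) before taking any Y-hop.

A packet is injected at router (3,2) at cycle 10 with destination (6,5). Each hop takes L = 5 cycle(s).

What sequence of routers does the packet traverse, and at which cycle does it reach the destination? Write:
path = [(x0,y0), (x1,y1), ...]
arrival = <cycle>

path = [(3,2), (4,2), (5,2), (6,2), (6,3), (6,4), (6,5)]
arrival = 40

hop 0: (3,2) @ cyc 10
hop 1: (4,2) @ cyc 15  [E]
hop 2: (5,2) @ cyc 20  [E]
hop 3: (6,2) @ cyc 25  [E]
hop 4: (6,3) @ cyc 30  [N]
hop 5: (6,4) @ cyc 35  [N]
hop 6: (6,5) @ cyc 40  [N]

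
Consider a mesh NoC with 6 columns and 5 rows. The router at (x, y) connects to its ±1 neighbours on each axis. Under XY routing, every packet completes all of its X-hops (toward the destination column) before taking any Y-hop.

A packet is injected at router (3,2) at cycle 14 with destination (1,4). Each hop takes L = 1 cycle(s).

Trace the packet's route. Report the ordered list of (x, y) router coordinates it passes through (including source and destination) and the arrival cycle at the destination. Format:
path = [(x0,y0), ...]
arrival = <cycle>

path = [(3,2), (2,2), (1,2), (1,3), (1,4)]
arrival = 18

[0] x=3 y=2 t=14
[1] x=2 y=2 t=15 →W
[2] x=1 y=2 t=16 →W
[3] x=1 y=3 t=17 →N
[4] x=1 y=4 t=18 →N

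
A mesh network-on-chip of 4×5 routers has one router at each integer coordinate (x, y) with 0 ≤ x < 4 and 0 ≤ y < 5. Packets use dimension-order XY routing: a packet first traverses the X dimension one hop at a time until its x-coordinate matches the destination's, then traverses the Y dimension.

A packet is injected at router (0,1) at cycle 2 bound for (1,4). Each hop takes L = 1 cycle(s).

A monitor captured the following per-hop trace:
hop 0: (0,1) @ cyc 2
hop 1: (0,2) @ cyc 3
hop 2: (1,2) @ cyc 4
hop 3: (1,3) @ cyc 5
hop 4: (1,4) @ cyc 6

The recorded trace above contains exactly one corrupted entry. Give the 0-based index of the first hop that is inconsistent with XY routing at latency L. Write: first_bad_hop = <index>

first_bad_hop = 1

[1] (+0,+1) / 1c ⇒ BAD: Y-move but x=0≠1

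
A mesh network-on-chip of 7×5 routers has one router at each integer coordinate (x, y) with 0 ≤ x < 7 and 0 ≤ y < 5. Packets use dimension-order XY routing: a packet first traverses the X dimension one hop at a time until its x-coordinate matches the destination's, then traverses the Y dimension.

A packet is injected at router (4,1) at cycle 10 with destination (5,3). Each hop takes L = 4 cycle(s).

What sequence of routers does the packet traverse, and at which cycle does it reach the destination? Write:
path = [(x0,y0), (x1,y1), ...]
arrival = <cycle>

path = [(4,1), (5,1), (5,2), (5,3)]
arrival = 22

hop 0: (4,1) @ cyc 10
hop 1: (5,1) @ cyc 14  [E]
hop 2: (5,2) @ cyc 18  [N]
hop 3: (5,3) @ cyc 22  [N]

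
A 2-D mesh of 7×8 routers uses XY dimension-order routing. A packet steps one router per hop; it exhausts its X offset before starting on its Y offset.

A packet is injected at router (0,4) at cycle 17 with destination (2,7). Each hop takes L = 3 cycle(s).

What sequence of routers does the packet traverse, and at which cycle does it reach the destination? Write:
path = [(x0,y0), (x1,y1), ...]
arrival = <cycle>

[0] x=0 y=4 t=17
[1] x=1 y=4 t=20 →E
[2] x=2 y=4 t=23 →E
[3] x=2 y=5 t=26 →N
[4] x=2 y=6 t=29 →N
[5] x=2 y=7 t=32 →N

path = [(0,4), (1,4), (2,4), (2,5), (2,6), (2,7)]
arrival = 32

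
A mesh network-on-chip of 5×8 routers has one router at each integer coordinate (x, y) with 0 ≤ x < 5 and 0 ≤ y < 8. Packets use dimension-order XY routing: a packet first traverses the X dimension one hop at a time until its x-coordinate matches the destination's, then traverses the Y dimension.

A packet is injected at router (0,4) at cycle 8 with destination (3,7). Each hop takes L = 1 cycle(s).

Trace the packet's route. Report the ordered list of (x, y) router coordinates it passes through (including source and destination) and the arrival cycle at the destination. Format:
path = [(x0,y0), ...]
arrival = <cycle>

path = [(0,4), (1,4), (2,4), (3,4), (3,5), (3,6), (3,7)]
arrival = 14

t=8: at (0,4)
t=9: at (1,4) after E
t=10: at (2,4) after E
t=11: at (3,4) after E
t=12: at (3,5) after N
t=13: at (3,6) after N
t=14: at (3,7) after N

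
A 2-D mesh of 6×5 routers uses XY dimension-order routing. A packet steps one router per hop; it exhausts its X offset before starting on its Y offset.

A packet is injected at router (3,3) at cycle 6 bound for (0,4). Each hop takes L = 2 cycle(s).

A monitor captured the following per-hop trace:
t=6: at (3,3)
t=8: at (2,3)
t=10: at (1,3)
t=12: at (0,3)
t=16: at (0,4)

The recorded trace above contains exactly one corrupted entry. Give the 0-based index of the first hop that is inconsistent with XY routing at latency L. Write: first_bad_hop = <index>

check 1→ d=(-1,0) cyc+2: ok
check 2→ d=(-1,0) cyc+2: ok
check 3→ d=(-1,0) cyc+2: ok
check 4→ d=(0,1) cyc+4: BAD: Δcyc=4≠L

first_bad_hop = 4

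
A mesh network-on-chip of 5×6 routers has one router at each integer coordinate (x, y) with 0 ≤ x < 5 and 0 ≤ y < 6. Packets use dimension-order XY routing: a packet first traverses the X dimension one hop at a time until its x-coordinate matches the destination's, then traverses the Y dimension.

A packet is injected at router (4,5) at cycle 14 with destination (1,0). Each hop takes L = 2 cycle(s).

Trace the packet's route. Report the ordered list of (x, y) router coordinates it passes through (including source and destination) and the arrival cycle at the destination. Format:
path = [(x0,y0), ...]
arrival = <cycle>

path = [(4,5), (3,5), (2,5), (1,5), (1,4), (1,3), (1,2), (1,1), (1,0)]
arrival = 30

  0. router=(4,5) cycle=14 (inject)
  1. router=(3,5) cycle=16 dir=W
  2. router=(2,5) cycle=18 dir=W
  3. router=(1,5) cycle=20 dir=W
  4. router=(1,4) cycle=22 dir=S
  5. router=(1,3) cycle=24 dir=S
  6. router=(1,2) cycle=26 dir=S
  7. router=(1,1) cycle=28 dir=S
  8. router=(1,0) cycle=30 dir=S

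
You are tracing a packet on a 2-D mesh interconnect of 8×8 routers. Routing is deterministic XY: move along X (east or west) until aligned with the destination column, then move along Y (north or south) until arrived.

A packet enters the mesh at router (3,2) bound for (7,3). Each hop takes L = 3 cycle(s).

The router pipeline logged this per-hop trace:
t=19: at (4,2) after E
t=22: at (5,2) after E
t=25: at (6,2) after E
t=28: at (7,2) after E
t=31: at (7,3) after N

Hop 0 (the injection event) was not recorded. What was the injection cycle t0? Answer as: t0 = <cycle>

At hop 1 the cycle is 19; in general cyc_k = t0 + kL.
Therefore t0 = 19 − L = 16.

t0 = 16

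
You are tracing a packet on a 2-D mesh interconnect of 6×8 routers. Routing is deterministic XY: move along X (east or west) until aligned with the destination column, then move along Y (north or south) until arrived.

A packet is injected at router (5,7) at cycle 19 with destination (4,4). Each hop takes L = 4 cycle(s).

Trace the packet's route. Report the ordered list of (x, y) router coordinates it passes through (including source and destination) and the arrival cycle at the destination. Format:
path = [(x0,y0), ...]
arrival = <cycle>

path = [(5,7), (4,7), (4,6), (4,5), (4,4)]
arrival = 35

t=19: at (5,7)
t=23: at (4,7) after W
t=27: at (4,6) after S
t=31: at (4,5) after S
t=35: at (4,4) after S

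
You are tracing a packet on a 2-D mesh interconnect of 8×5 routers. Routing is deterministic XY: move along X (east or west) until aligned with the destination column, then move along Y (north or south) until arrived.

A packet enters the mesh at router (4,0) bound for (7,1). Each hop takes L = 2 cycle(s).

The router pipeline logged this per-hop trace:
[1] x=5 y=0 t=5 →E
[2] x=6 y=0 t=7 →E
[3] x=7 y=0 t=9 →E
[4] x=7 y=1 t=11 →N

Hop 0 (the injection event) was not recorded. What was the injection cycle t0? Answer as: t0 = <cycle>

t0 = 3

The first recorded entry is hop 1 at cycle 5.
So t0 = 5 − 1·2 = 3.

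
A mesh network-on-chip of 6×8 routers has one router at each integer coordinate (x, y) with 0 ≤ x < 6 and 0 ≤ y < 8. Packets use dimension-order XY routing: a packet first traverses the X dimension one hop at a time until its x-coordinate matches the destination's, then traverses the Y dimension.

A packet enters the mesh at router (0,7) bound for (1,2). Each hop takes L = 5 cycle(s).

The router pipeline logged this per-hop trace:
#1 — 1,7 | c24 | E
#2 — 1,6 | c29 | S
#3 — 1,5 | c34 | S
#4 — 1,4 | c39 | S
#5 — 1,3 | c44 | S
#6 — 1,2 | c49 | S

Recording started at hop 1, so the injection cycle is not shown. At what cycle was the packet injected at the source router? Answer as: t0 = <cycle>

The first recorded entry is hop 1 at cycle 24.
Subtract one hop: t0 = 24 − 5 = 19.

t0 = 19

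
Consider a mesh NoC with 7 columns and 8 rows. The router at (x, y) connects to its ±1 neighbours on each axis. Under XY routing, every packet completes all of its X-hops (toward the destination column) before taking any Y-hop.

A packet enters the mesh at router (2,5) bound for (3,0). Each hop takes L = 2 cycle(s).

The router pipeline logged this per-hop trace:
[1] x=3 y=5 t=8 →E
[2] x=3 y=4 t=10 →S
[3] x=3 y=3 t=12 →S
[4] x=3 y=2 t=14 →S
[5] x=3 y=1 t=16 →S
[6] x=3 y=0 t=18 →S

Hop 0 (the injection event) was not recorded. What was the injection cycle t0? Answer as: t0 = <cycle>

Hop 1 reached at cycle 8; hop k is at t0 + k·L.
Subtract one hop: t0 = 8 − 2 = 6.

t0 = 6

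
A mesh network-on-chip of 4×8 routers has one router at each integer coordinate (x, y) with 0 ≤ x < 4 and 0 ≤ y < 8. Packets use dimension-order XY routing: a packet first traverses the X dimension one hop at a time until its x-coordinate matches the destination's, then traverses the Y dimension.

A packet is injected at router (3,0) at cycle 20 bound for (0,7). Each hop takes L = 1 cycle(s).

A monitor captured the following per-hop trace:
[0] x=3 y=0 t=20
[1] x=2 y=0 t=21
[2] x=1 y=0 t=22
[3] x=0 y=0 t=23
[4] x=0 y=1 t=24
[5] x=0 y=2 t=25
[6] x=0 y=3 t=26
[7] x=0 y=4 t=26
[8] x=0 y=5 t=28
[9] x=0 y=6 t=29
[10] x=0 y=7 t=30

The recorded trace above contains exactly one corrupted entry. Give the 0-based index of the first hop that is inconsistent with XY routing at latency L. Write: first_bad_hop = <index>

first_bad_hop = 7

  1: Δx=-1 Δy=+0 Δt=1 [ok]
  2: Δx=-1 Δy=+0 Δt=1 [ok]
  3: Δx=-1 Δy=+0 Δt=1 [ok]
  4: Δx=+0 Δy=+1 Δt=1 [ok]
  5: Δx=+0 Δy=+1 Δt=1 [ok]
  6: Δx=+0 Δy=+1 Δt=1 [ok]
  7: Δx=+0 Δy=+1 Δt=0 [BAD: Δcyc=0≠L]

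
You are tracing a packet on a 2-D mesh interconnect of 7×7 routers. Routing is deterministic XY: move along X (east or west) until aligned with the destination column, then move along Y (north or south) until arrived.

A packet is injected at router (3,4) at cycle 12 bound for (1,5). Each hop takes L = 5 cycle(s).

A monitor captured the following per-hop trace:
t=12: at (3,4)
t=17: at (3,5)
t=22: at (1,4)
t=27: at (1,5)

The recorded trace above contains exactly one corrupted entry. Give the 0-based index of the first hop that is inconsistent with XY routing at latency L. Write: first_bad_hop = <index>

first_bad_hop = 1

[1] (+0,+1) / 5c ⇒ BAD: Y-move but x=3≠1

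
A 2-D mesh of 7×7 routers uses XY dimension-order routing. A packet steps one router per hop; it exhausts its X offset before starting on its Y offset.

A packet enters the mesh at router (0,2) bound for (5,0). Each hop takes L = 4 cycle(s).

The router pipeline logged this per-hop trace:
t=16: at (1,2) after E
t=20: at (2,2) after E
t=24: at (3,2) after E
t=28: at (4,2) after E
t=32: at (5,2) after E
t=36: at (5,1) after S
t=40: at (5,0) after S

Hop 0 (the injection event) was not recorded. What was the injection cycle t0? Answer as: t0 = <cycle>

The first recorded entry is hop 1 at cycle 16.
Subtract one hop: t0 = 16 − 4 = 12.

t0 = 12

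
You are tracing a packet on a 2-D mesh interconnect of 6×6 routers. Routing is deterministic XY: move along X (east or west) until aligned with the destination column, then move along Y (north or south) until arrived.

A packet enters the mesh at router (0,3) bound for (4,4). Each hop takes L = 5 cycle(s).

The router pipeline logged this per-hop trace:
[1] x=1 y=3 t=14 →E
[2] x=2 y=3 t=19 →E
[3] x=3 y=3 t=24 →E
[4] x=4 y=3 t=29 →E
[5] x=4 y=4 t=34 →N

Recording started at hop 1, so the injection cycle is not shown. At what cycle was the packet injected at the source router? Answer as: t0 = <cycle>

t0 = 9

The first recorded entry is hop 1 at cycle 14.
Subtract one hop: t0 = 14 − 5 = 9.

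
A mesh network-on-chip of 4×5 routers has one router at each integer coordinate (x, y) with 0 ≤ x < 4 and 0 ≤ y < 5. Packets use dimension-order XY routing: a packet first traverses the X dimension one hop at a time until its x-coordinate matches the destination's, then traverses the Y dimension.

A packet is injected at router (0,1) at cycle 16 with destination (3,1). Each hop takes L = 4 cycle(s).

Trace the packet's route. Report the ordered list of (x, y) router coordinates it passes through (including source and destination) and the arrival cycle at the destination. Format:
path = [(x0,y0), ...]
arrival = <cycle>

src (0,1)  cyc=16
E→(1,1)  cyc=20
E→(2,1)  cyc=24
E→(3,1)  cyc=28

path = [(0,1), (1,1), (2,1), (3,1)]
arrival = 28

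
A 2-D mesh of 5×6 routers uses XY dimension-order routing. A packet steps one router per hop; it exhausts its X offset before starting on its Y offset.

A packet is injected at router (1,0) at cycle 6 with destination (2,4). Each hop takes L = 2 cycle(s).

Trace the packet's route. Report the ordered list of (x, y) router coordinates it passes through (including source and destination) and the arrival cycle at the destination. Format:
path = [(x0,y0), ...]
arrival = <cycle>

path = [(1,0), (2,0), (2,1), (2,2), (2,3), (2,4)]
arrival = 16

t=6: at (1,0)
t=8: at (2,0) after E
t=10: at (2,1) after N
t=12: at (2,2) after N
t=14: at (2,3) after N
t=16: at (2,4) after N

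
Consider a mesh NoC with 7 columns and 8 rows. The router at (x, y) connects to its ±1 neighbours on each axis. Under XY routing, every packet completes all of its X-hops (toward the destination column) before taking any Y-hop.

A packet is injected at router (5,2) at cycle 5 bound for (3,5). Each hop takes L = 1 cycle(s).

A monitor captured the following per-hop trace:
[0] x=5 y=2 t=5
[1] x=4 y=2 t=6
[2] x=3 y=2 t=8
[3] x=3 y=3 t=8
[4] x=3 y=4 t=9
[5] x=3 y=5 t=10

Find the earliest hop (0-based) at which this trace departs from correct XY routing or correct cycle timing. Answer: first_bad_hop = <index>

[1] (-1,+0) / 1c ⇒ ok
[2] (-1,+0) / 2c ⇒ BAD: Δcyc=2≠L

first_bad_hop = 2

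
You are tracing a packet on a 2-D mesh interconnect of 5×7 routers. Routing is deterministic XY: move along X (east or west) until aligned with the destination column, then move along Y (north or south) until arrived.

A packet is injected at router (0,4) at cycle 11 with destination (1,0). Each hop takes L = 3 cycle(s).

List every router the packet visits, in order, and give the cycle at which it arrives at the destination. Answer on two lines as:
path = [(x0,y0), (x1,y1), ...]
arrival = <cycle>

path = [(0,4), (1,4), (1,3), (1,2), (1,1), (1,0)]
arrival = 26

#0 — 0,4 | c11
#1 — 1,4 | c14 | E
#2 — 1,3 | c17 | S
#3 — 1,2 | c20 | S
#4 — 1,1 | c23 | S
#5 — 1,0 | c26 | S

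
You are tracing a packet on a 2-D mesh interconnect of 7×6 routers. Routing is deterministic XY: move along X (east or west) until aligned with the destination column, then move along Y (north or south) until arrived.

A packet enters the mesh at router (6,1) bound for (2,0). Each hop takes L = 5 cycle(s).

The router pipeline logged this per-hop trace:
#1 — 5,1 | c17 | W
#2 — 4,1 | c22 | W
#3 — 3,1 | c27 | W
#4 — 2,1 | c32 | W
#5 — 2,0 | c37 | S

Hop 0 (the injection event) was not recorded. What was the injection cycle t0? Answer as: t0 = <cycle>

cyc[1] = 17 and cyc[k] = t0 + k·L for every k.
Therefore t0 = 17 − L = 12.

t0 = 12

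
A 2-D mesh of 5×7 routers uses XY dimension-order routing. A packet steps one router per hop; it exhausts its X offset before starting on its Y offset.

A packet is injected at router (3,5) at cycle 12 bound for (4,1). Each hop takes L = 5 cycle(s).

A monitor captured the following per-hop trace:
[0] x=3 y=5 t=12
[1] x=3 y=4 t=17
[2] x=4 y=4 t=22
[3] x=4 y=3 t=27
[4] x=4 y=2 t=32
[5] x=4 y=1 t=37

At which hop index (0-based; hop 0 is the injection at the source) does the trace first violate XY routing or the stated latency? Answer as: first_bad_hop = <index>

[1] (+0,-1) / 5c ⇒ BAD: Y-move but x=3≠4

first_bad_hop = 1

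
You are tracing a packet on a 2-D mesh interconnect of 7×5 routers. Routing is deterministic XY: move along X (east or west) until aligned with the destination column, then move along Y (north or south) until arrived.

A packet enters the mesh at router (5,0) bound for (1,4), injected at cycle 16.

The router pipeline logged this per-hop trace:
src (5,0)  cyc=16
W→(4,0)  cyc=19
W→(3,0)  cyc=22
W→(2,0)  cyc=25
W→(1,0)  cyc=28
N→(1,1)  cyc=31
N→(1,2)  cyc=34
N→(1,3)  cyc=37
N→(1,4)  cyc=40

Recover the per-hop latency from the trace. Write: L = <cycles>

L = 3

cyc[1] − cyc[0] = 19 − 16 = 3.
Each hop adds L, hence L = 3.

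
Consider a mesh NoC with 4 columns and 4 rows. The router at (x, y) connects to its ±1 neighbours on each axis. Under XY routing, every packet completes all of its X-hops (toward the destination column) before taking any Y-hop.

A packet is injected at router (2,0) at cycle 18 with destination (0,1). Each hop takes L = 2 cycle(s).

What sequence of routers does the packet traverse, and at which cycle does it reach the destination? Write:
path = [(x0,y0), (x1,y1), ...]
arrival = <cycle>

path = [(2,0), (1,0), (0,0), (0,1)]
arrival = 24

t=18: at (2,0)
t=20: at (1,0) after W
t=22: at (0,0) after W
t=24: at (0,1) after N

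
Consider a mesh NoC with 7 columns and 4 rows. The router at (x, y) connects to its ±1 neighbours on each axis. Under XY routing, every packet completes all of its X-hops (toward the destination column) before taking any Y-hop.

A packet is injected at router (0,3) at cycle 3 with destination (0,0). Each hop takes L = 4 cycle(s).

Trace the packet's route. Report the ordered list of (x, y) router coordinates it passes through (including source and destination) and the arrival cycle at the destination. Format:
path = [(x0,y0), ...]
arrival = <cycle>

t=3: at (0,3)
t=7: at (0,2) after S
t=11: at (0,1) after S
t=15: at (0,0) after S

path = [(0,3), (0,2), (0,1), (0,0)]
arrival = 15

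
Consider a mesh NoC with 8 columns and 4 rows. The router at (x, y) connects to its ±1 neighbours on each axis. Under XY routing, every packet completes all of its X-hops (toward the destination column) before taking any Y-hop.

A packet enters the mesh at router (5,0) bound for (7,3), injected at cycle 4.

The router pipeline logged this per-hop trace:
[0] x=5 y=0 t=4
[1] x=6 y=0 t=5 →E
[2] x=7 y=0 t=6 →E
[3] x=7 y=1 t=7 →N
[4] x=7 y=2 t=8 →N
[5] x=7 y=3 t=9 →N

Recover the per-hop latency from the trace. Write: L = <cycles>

cyc[1] − cyc[0] = 5 − 4 = 1.
That increment is L by definition: L = 1.

L = 1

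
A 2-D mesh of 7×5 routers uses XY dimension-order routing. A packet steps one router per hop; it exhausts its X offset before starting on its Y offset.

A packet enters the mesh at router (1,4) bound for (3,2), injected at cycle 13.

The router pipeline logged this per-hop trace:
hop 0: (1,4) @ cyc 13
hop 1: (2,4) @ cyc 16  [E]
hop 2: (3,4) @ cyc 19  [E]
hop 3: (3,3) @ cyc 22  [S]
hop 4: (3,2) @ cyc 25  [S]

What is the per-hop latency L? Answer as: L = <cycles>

L = 3

From hop 0 (13) to hop 1 (16): +3 cycles.
One hop costs L cycles, so L = 3.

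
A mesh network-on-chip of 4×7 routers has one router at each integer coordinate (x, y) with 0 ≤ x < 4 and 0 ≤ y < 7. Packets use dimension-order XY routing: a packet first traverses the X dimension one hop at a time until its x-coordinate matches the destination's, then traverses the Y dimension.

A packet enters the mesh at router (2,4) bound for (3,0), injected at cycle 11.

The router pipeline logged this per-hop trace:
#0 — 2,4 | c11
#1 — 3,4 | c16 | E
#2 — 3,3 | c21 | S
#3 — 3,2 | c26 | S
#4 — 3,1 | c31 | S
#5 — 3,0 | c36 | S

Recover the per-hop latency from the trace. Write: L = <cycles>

Δcyc across hop 0→1: 16 − 11 = 5.
That increment is L by definition: L = 5.

L = 5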